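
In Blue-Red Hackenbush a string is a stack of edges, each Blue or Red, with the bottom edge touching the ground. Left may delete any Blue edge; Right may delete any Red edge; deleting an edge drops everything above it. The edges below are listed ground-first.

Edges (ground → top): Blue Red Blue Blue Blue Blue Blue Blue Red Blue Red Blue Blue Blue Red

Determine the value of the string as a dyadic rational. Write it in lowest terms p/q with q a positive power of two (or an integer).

16221/16384

Prefix values for Blue Red Blue Blue Blue Blue Blue Blue Red Blue Red Blue Blue Blue Red via {L|R} + simplicity:
1 of 15 · B · max L 0 · min R +∞ — 1
2 of 15 · BR · max L 0 · min R 1 — 1/2
3 of 15 · BRB · max L 1/2 · min R 1 — 3/4
4 of 15 · BRBB · max L 3/4 · min R 1 — 7/8
5 of 15 · BRBBB · max L 7/8 · min R 1 — 15/16
6 of 15 · BRBBBB · max L 15/16 · min R 1 — 31/32
7 of 15 · BRBBBBB · max L 31/32 · min R 1 — 63/64
8 of 15 · BRBBBBBB · max L 63/64 · min R 1 — 127/128
9 of 15 · BRBBBBBBR · max L 63/64 · min R 127/128 — 253/256
10 of 15 · BRBBBBBBRB · max L 253/256 · min R 127/128 — 507/512
11 of 15 · BRBBBBBBRBR · max L 253/256 · min R 507/512 — 1013/1024
12 of 15 · BRBBBBBBRBRB · max L 1013/1024 · min R 507/512 — 2027/2048
13 of 15 · BRBBBBBBRBRBB · max L 2027/2048 · min R 507/512 — 4055/4096
14 of 15 · BRBBBBBBRBRBBB · max L 4055/4096 · min R 507/512 — 8111/8192
15 of 15 · BRBBBBBBRBRBBBR · max L 4055/4096 · min R 8111/8192 — 16221/16384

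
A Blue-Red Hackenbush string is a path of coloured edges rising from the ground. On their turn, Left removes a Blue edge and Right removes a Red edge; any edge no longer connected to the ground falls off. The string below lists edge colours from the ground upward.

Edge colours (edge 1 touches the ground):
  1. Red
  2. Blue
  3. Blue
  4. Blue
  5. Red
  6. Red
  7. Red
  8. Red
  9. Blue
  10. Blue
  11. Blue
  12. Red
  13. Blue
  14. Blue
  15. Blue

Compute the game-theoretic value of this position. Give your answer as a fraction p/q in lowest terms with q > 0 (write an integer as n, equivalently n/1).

-3857/16384

1 of 15 · R · max L −∞ · min R 0 — -1
2 of 15 · RB · max L -1 · min R 0 — -1/2
3 of 15 · RBB · max L -1/2 · min R 0 — -1/4
4 of 15 · RBBB · max L -1/4 · min R 0 — -1/8
5 of 15 · RBBBR · max L -1/4 · min R -1/8 — -3/16
6 of 15 · RBBBRR · max L -1/4 · min R -3/16 — -7/32
7 of 15 · RBBBRRR · max L -1/4 · min R -7/32 — -15/64
8 of 15 · RBBBRRRR · max L -1/4 · min R -15/64 — -31/128
9 of 15 · RBBBRRRRB · max L -31/128 · min R -15/64 — -61/256
10 of 15 · RBBBRRRRBB · max L -61/256 · min R -15/64 — -121/512
11 of 15 · RBBBRRRRBBB · max L -121/512 · min R -15/64 — -241/1024
12 of 15 · RBBBRRRRBBBR · max L -121/512 · min R -241/1024 — -483/2048
13 of 15 · RBBBRRRRBBBRB · max L -483/2048 · min R -241/1024 — -965/4096
14 of 15 · RBBBRRRRBBBRBB · max L -965/4096 · min R -241/1024 — -1929/8192
15 of 15 · RBBBRRRRBBBRBBB · max L -1929/8192 · min R -241/1024 — -3857/16384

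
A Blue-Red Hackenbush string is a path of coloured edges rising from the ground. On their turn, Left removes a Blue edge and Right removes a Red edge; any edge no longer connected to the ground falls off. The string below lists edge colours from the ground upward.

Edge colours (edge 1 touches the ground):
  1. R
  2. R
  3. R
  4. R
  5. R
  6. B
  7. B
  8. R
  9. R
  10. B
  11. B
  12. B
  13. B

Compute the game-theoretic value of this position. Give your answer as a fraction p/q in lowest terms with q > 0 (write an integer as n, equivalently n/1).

-1121/256

value(R) = { (no moves) | 0 } ⇒ -1
value(RR) = { (no moves) | -1; 0 } ⇒ -2
value(RRR) = { (no moves) | -2; -1; 0 } ⇒ -3
value(RRRR) = { (no moves) | -3; -2; -1; 0 } ⇒ -4
value(RRRRR) = { (no moves) | -4; -3; -2; -1; 0 } ⇒ -5
value(RRRRRB) = { -5 | -4; -3; -2; -1; 0 } ⇒ -9/2
value(RRRRRBB) = { -5; -9/2 | -4; -3; -2; -1; 0 } ⇒ -17/4
value(RRRRRBBR) = { -5; -9/2 | -17/4; -4; -3; -2; -1; 0 } ⇒ -35/8
value(RRRRRBBRR) = { -5; -9/2 | -35/8; -17/4; -4; -3; -2; -1; 0 } ⇒ -71/16
value(RRRRRBBRRB) = { -5; -9/2; -71/16 | -35/8; -17/4; -4; -3; -2; -1; 0 } ⇒ -141/32
value(RRRRRBBRRBB) = { -5; -9/2; -71/16; -141/32 | -35/8; -17/4; -4; -3; -2; -1; 0 } ⇒ -281/64
value(RRRRRBBRRBBB) = { -5; -9/2; -71/16; -141/32; -281/64 | -35/8; -17/4; -4; -3; -2; -1; 0 } ⇒ -561/128
value(RRRRRBBRRBBBB) = { -5; -9/2; -71/16; -141/32; -281/64; -561/128 | -35/8; -17/4; -4; -3; -2; -1; 0 } ⇒ -1121/256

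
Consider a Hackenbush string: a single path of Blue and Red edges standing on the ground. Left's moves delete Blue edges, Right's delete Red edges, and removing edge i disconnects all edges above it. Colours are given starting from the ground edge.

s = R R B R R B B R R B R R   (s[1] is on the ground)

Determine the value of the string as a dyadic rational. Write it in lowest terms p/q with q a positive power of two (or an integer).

-1847/1024

Recurse on prefixes of the 12-edge string R R B R R B B R R B R R:
1 of 12 · R · max L −∞ · min R 0 gives -1
2 of 12 · RR · max L −∞ · min R -1 gives -2
3 of 12 · RRB · max L -2 · min R -1 gives -3/2
4 of 12 · RRBR · max L -2 · min R -3/2 gives -7/4
5 of 12 · RRBRR · max L -2 · min R -7/4 gives -15/8
6 of 12 · RRBRRB · max L -15/8 · min R -7/4 gives -29/16
7 of 12 · RRBRRBB · max L -29/16 · min R -7/4 gives -57/32
8 of 12 · RRBRRBBR · max L -29/16 · min R -57/32 gives -115/64
9 of 12 · RRBRRBBRR · max L -29/16 · min R -115/64 gives -231/128
10 of 12 · RRBRRBBRRB · max L -231/128 · min R -115/64 gives -461/256
11 of 12 · RRBRRBBRRBR · max L -231/128 · min R -461/256 gives -923/512
12 of 12 · RRBRRBBRRBRR · max L -231/128 · min R -923/512 gives -1847/1024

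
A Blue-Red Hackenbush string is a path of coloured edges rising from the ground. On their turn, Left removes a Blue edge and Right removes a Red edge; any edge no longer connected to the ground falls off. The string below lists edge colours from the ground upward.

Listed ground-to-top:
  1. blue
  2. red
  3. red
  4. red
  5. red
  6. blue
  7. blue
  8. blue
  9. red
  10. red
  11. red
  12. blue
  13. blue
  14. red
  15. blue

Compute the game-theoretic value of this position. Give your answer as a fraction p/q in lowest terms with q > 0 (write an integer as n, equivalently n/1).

1819/16384

step 1: add blue to get b; options L={ 0 } R={ (no moves) } => 1
step 2: add red to get br; options L={ 0 } R={ 1 } => 1/2
step 3: add red to get brr; options L={ 0 } R={ 1/2, 1 } => 1/4
step 4: add red to get brrr; options L={ 0 } R={ 1/4, 1/2, 1 } => 1/8
step 5: add red to get brrrr; options L={ 0 } R={ 1/8, 1/4, 1/2, 1 } => 1/16
step 6: add blue to get brrrrb; options L={ 0, 1/16 } R={ 1/8, 1/4, 1/2, 1 } => 3/32
step 7: add blue to get brrrrbb; options L={ 0, 1/16, 3/32 } R={ 1/8, 1/4, 1/2, 1 } => 7/64
step 8: add blue to get brrrrbbb; options L={ 0, 1/16, 3/32, 7/64 } R={ 1/8, 1/4, 1/2, 1 } => 15/128
step 9: add red to get brrrrbbbr; options L={ 0, 1/16, 3/32, 7/64 } R={ 15/128, 1/8, 1/4, 1/2, 1 } => 29/256
step 10: add red to get brrrrbbbrr; options L={ 0, 1/16, 3/32, 7/64 } R={ 29/256, 15/128, 1/8, 1/4, 1/2, 1 } => 57/512
step 11: add red to get brrrrbbbrrr; options L={ 0, 1/16, 3/32, 7/64 } R={ 57/512, 29/256, 15/128, 1/8, 1/4, 1/2, 1 } => 113/1024
step 12: add blue to get brrrrbbbrrrb; options L={ 0, 1/16, 3/32, 7/64, 113/1024 } R={ 57/512, 29/256, 15/128, 1/8, 1/4, 1/2, 1 } => 227/2048
step 13: add blue to get brrrrbbbrrrbb; options L={ 0, 1/16, 3/32, 7/64, 113/1024, 227/2048 } R={ 57/512, 29/256, 15/128, 1/8, 1/4, 1/2, 1 } => 455/4096
step 14: add red to get brrrrbbbrrrbbr; options L={ 0, 1/16, 3/32, 7/64, 113/1024, 227/2048 } R={ 455/4096, 57/512, 29/256, 15/128, 1/8, 1/4, 1/2, 1 } => 909/8192
step 15: add blue to get brrrrbbbrrrbbrb; options L={ 0, 1/16, 3/32, 7/64, 113/1024, 227/2048, 909/8192 } R={ 455/4096, 57/512, 29/256, 15/128, 1/8, 1/4, 1/2, 1 } => 1819/16384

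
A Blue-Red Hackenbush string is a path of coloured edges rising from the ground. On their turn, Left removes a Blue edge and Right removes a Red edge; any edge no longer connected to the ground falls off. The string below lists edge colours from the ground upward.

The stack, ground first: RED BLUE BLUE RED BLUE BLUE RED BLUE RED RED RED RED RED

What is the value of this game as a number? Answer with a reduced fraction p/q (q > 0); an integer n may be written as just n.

edge 1 of 13 (RED): { none | 0 } => -1
edge 2 of 13 (BLUE): { -1 | 0 } => -1/2
edge 3 of 13 (BLUE): { -1 -1/2 | 0 } => -1/4
edge 4 of 13 (RED): { -1 -1/2 | -1/4 0 } => -3/8
edge 5 of 13 (BLUE): { -1 -1/2 -3/8 | -1/4 0 } => -5/16
edge 6 of 13 (BLUE): { -1 -1/2 -3/8 -5/16 | -1/4 0 } => -9/32
edge 7 of 13 (RED): { -1 -1/2 -3/8 -5/16 | -9/32 -1/4 0 } => -19/64
edge 8 of 13 (BLUE): { -1 -1/2 -3/8 -5/16 -19/64 | -9/32 -1/4 0 } => -37/128
edge 9 of 13 (RED): { -1 -1/2 -3/8 -5/16 -19/64 | -37/128 -9/32 -1/4 0 } => -75/256
edge 10 of 13 (RED): { -1 -1/2 -3/8 -5/16 -19/64 | -75/256 -37/128 -9/32 -1/4 0 } => -151/512
edge 11 of 13 (RED): { -1 -1/2 -3/8 -5/16 -19/64 | -151/512 -75/256 -37/128 -9/32 -1/4 0 } => -303/1024
edge 12 of 13 (RED): { -1 -1/2 -3/8 -5/16 -19/64 | -303/1024 -151/512 -75/256 -37/128 -9/32 -1/4 0 } => -607/2048
edge 13 of 13 (RED): { -1 -1/2 -3/8 -5/16 -19/64 | -607/2048 -303/1024 -151/512 -75/256 -37/128 -9/32 -1/4 0 } => -1215/4096

-1215/4096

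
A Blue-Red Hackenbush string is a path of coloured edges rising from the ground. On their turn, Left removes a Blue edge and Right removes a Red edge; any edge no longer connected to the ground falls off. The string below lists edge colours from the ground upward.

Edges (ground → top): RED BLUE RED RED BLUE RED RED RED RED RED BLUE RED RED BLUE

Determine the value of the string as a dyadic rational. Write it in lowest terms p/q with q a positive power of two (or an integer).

-7149/8192

Build val(s[:k]) for k = 1..14, string s = RED BLUE RED RED BLUE RED RED RED RED RED BLUE RED RED BLUE.
val(R) = {  | 0 } so -1
val(RB) = { -1 | 0 } so -1/2
val(RBR) = { -1 | -1/2,0 } so -3/4
val(RBRR) = { -1 | -3/4,-1/2,0 } so -7/8
val(RBRRB) = { -1,-7/8 | -3/4,-1/2,0 } so -13/16
val(RBRRBR) = { -1,-7/8 | -13/16,-3/4,-1/2,0 } so -27/32
val(RBRRBRR) = { -1,-7/8 | -27/32,-13/16,-3/4,-1/2,0 } so -55/64
val(RBRRBRRR) = { -1,-7/8 | -55/64,-27/32,-13/16,-3/4,-1/2,0 } so -111/128
val(RBRRBRRRR) = { -1,-7/8 | -111/128,-55/64,-27/32,-13/16,-3/4,-1/2,0 } so -223/256
val(RBRRBRRRRR) = { -1,-7/8 | -223/256,-111/128,-55/64,-27/32,-13/16,-3/4,-1/2,0 } so -447/512
val(RBRRBRRRRRB) = { -1,-7/8,-447/512 | -223/256,-111/128,-55/64,-27/32,-13/16,-3/4,-1/2,0 } so -893/1024
val(RBRRBRRRRRBR) = { -1,-7/8,-447/512 | -893/1024,-223/256,-111/128,-55/64,-27/32,-13/16,-3/4,-1/2,0 } so -1787/2048
val(RBRRBRRRRRBRR) = { -1,-7/8,-447/512 | -1787/2048,-893/1024,-223/256,-111/128,-55/64,-27/32,-13/16,-3/4,-1/2,0 } so -3575/4096
val(RBRRBRRRRRBRRB) = { -1,-7/8,-447/512,-3575/4096 | -1787/2048,-893/1024,-223/256,-111/128,-55/64,-27/32,-13/16,-3/4,-1/2,0 } so -7149/8192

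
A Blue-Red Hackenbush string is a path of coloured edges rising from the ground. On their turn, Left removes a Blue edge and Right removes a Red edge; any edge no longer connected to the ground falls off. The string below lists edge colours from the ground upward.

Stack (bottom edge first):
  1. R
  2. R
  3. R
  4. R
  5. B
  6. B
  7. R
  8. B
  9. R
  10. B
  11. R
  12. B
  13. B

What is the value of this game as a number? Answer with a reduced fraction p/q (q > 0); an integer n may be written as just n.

R: Left { · }, Right { 0 } — simplest -1
RR: Left { · }, Right { -1,0 } — simplest -2
RRR: Left { · }, Right { -2,-1,0 } — simplest -3
RRRR: Left { · }, Right { -3,-2,-1,0 } — simplest -4
RRRRB: Left { -4 }, Right { -3,-2,-1,0 } — simplest -7/2
RRRRBB: Left { -4,-7/2 }, Right { -3,-2,-1,0 } — simplest -13/4
RRRRBBR: Left { -4,-7/2 }, Right { -13/4,-3,-2,-1,0 } — simplest -27/8
RRRRBBRB: Left { -4,-7/2,-27/8 }, Right { -13/4,-3,-2,-1,0 } — simplest -53/16
RRRRBBRBR: Left { -4,-7/2,-27/8 }, Right { -53/16,-13/4,-3,-2,-1,0 } — simplest -107/32
RRRRBBRBRB: Left { -4,-7/2,-27/8,-107/32 }, Right { -53/16,-13/4,-3,-2,-1,0 } — simplest -213/64
RRRRBBRBRBR: Left { -4,-7/2,-27/8,-107/32 }, Right { -213/64,-53/16,-13/4,-3,-2,-1,0 } — simplest -427/128
RRRRBBRBRBRB: Left { -4,-7/2,-27/8,-107/32,-427/128 }, Right { -213/64,-53/16,-13/4,-3,-2,-1,0 } — simplest -853/256
RRRRBBRBRBRBB: Left { -4,-7/2,-27/8,-107/32,-427/128,-853/256 }, Right { -213/64,-53/16,-13/4,-3,-2,-1,0 } — simplest -1705/512

-1705/512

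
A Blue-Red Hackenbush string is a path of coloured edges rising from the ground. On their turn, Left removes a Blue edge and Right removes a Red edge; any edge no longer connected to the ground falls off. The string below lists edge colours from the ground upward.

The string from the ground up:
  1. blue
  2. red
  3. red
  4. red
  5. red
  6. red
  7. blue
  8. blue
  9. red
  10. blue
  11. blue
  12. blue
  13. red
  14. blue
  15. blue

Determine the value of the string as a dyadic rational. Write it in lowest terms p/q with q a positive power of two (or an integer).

b: Left { 0 }, Right { (no moves) } ⇒ simplest 1
br: Left { 0 }, Right { 1 } ⇒ simplest 1/2
brr: Left { 0 }, Right { 1/2 1 } ⇒ simplest 1/4
brrr: Left { 0 }, Right { 1/4 1/2 1 } ⇒ simplest 1/8
brrrr: Left { 0 }, Right { 1/8 1/4 1/2 1 } ⇒ simplest 1/16
brrrrr: Left { 0 }, Right { 1/16 1/8 1/4 1/2 1 } ⇒ simplest 1/32
brrrrrb: Left { 0 1/32 }, Right { 1/16 1/8 1/4 1/2 1 } ⇒ simplest 3/64
brrrrrbb: Left { 0 1/32 3/64 }, Right { 1/16 1/8 1/4 1/2 1 } ⇒ simplest 7/128
brrrrrbbr: Left { 0 1/32 3/64 }, Right { 7/128 1/16 1/8 1/4 1/2 1 } ⇒ simplest 13/256
brrrrrbbrb: Left { 0 1/32 3/64 13/256 }, Right { 7/128 1/16 1/8 1/4 1/2 1 } ⇒ simplest 27/512
brrrrrbbrbb: Left { 0 1/32 3/64 13/256 27/512 }, Right { 7/128 1/16 1/8 1/4 1/2 1 } ⇒ simplest 55/1024
brrrrrbbrbbb: Left { 0 1/32 3/64 13/256 27/512 55/1024 }, Right { 7/128 1/16 1/8 1/4 1/2 1 } ⇒ simplest 111/2048
brrrrrbbrbbbr: Left { 0 1/32 3/64 13/256 27/512 55/1024 }, Right { 111/2048 7/128 1/16 1/8 1/4 1/2 1 } ⇒ simplest 221/4096
brrrrrbbrbbbrb: Left { 0 1/32 3/64 13/256 27/512 55/1024 221/4096 }, Right { 111/2048 7/128 1/16 1/8 1/4 1/2 1 } ⇒ simplest 443/8192
brrrrrbbrbbbrbb: Left { 0 1/32 3/64 13/256 27/512 55/1024 221/4096 443/8192 }, Right { 111/2048 7/128 1/16 1/8 1/4 1/2 1 } ⇒ simplest 887/16384

887/16384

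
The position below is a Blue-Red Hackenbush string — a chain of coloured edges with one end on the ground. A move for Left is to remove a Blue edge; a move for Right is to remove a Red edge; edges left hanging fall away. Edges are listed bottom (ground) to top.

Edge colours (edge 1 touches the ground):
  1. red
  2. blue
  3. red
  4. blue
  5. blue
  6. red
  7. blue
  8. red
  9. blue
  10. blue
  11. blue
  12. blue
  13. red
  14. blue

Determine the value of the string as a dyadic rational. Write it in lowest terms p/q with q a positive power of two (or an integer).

-4741/8192

r: Left { ∅ }, Right { 0 } -> simplest -1
rb: Left { -1 }, Right { 0 } -> simplest -1/2
rbr: Left { -1 }, Right { -1/2,0 } -> simplest -3/4
rbrb: Left { -1,-3/4 }, Right { -1/2,0 } -> simplest -5/8
rbrbb: Left { -1,-3/4,-5/8 }, Right { -1/2,0 } -> simplest -9/16
rbrbbr: Left { -1,-3/4,-5/8 }, Right { -9/16,-1/2,0 } -> simplest -19/32
rbrbbrb: Left { -1,-3/4,-5/8,-19/32 }, Right { -9/16,-1/2,0 } -> simplest -37/64
rbrbbrbr: Left { -1,-3/4,-5/8,-19/32 }, Right { -37/64,-9/16,-1/2,0 } -> simplest -75/128
rbrbbrbrb: Left { -1,-3/4,-5/8,-19/32,-75/128 }, Right { -37/64,-9/16,-1/2,0 } -> simplest -149/256
rbrbbrbrbb: Left { -1,-3/4,-5/8,-19/32,-75/128,-149/256 }, Right { -37/64,-9/16,-1/2,0 } -> simplest -297/512
rbrbbrbrbbb: Left { -1,-3/4,-5/8,-19/32,-75/128,-149/256,-297/512 }, Right { -37/64,-9/16,-1/2,0 } -> simplest -593/1024
rbrbbrbrbbbb: Left { -1,-3/4,-5/8,-19/32,-75/128,-149/256,-297/512,-593/1024 }, Right { -37/64,-9/16,-1/2,0 } -> simplest -1185/2048
rbrbbrbrbbbbr: Left { -1,-3/4,-5/8,-19/32,-75/128,-149/256,-297/512,-593/1024 }, Right { -1185/2048,-37/64,-9/16,-1/2,0 } -> simplest -2371/4096
rbrbbrbrbbbbrb: Left { -1,-3/4,-5/8,-19/32,-75/128,-149/256,-297/512,-593/1024,-2371/4096 }, Right { -1185/2048,-37/64,-9/16,-1/2,0 } -> simplest -4741/8192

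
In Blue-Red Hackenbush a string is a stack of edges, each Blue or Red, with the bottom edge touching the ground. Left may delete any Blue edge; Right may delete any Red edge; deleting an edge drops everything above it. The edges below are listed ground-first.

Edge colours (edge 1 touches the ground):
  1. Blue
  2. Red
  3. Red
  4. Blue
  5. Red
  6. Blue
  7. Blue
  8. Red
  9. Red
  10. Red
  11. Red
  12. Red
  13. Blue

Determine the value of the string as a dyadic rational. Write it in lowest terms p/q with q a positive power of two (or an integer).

1411/4096

Recurse on prefixes of the 13-edge string Blue Red Red Blue Red Blue Blue Red Red Red Red Red Blue:
B: Left { 0 }, Right {  } — simplest 1
BR: Left { 0 }, Right { 1 } — simplest 1/2
BRR: Left { 0 }, Right { 1/2 1 } — simplest 1/4
BRRB: Left { 0 1/4 }, Right { 1/2 1 } — simplest 3/8
BRRBR: Left { 0 1/4 }, Right { 3/8 1/2 1 } — simplest 5/16
BRRBRB: Left { 0 1/4 5/16 }, Right { 3/8 1/2 1 } — simplest 11/32
BRRBRBB: Left { 0 1/4 5/16 11/32 }, Right { 3/8 1/2 1 } — simplest 23/64
BRRBRBBR: Left { 0 1/4 5/16 11/32 }, Right { 23/64 3/8 1/2 1 } — simplest 45/128
BRRBRBBRR: Left { 0 1/4 5/16 11/32 }, Right { 45/128 23/64 3/8 1/2 1 } — simplest 89/256
BRRBRBBRRR: Left { 0 1/4 5/16 11/32 }, Right { 89/256 45/128 23/64 3/8 1/2 1 } — simplest 177/512
BRRBRBBRRRR: Left { 0 1/4 5/16 11/32 }, Right { 177/512 89/256 45/128 23/64 3/8 1/2 1 } — simplest 353/1024
BRRBRBBRRRRR: Left { 0 1/4 5/16 11/32 }, Right { 353/1024 177/512 89/256 45/128 23/64 3/8 1/2 1 } — simplest 705/2048
BRRBRBBRRRRRB: Left { 0 1/4 5/16 11/32 705/2048 }, Right { 353/1024 177/512 89/256 45/128 23/64 3/8 1/2 1 } — simplest 1411/4096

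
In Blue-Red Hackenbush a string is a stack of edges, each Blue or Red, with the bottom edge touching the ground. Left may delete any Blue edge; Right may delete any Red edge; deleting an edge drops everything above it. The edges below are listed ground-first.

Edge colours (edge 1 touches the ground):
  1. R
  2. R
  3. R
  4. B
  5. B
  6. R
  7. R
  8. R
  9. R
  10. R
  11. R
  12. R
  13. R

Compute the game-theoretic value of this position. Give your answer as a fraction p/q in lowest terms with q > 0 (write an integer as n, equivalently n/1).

g_1 [R]  L=[·]  R=[0]  so -1
g_2 [RR]  L=[·]  R=[-1, 0]  so -2
g_3 [RRR]  L=[·]  R=[-2, -1, 0]  so -3
g_4 [RRRB]  L=[-3]  R=[-2, -1, 0]  so -5/2
g_5 [RRRBB]  L=[-3, -5/2]  R=[-2, -1, 0]  so -9/4
g_6 [RRRBBR]  L=[-3, -5/2]  R=[-9/4, -2, -1, 0]  so -19/8
g_7 [RRRBBRR]  L=[-3, -5/2]  R=[-19/8, -9/4, -2, -1, 0]  so -39/16
g_8 [RRRBBRRR]  L=[-3, -5/2]  R=[-39/16, -19/8, -9/4, -2, -1, 0]  so -79/32
g_9 [RRRBBRRRR]  L=[-3, -5/2]  R=[-79/32, -39/16, -19/8, -9/4, -2, -1, 0]  so -159/64
g_10 [RRRBBRRRRR]  L=[-3, -5/2]  R=[-159/64, -79/32, -39/16, -19/8, -9/4, -2, -1, 0]  so -319/128
g_11 [RRRBBRRRRRR]  L=[-3, -5/2]  R=[-319/128, -159/64, -79/32, -39/16, -19/8, -9/4, -2, -1, 0]  so -639/256
g_12 [RRRBBRRRRRRR]  L=[-3, -5/2]  R=[-639/256, -319/128, -159/64, -79/32, -39/16, -19/8, -9/4, -2, -1, 0]  so -1279/512
g_13 [RRRBBRRRRRRRR]  L=[-3, -5/2]  R=[-1279/512, -639/256, -319/128, -159/64, -79/32, -39/16, -19/8, -9/4, -2, -1, 0]  so -2559/1024

-2559/1024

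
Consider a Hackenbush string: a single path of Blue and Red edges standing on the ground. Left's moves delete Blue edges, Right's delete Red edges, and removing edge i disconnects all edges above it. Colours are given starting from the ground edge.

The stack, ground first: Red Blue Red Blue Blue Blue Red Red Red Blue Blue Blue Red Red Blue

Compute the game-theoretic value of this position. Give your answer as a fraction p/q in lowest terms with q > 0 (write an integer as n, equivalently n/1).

-9101/16384

step 1: add Red to get R; options L={ ∅ } R={ 0 } gives -1
step 2: add Blue to get RB; options L={ -1 } R={ 0 } gives -1/2
step 3: add Red to get RBR; options L={ -1 } R={ -1/2, 0 } gives -3/4
step 4: add Blue to get RBRB; options L={ -1, -3/4 } R={ -1/2, 0 } gives -5/8
step 5: add Blue to get RBRBB; options L={ -1, -3/4, -5/8 } R={ -1/2, 0 } gives -9/16
step 6: add Blue to get RBRBBB; options L={ -1, -3/4, -5/8, -9/16 } R={ -1/2, 0 } gives -17/32
step 7: add Red to get RBRBBBR; options L={ -1, -3/4, -5/8, -9/16 } R={ -17/32, -1/2, 0 } gives -35/64
step 8: add Red to get RBRBBBRR; options L={ -1, -3/4, -5/8, -9/16 } R={ -35/64, -17/32, -1/2, 0 } gives -71/128
step 9: add Red to get RBRBBBRRR; options L={ -1, -3/4, -5/8, -9/16 } R={ -71/128, -35/64, -17/32, -1/2, 0 } gives -143/256
step 10: add Blue to get RBRBBBRRRB; options L={ -1, -3/4, -5/8, -9/16, -143/256 } R={ -71/128, -35/64, -17/32, -1/2, 0 } gives -285/512
step 11: add Blue to get RBRBBBRRRBB; options L={ -1, -3/4, -5/8, -9/16, -143/256, -285/512 } R={ -71/128, -35/64, -17/32, -1/2, 0 } gives -569/1024
step 12: add Blue to get RBRBBBRRRBBB; options L={ -1, -3/4, -5/8, -9/16, -143/256, -285/512, -569/1024 } R={ -71/128, -35/64, -17/32, -1/2, 0 } gives -1137/2048
step 13: add Red to get RBRBBBRRRBBBR; options L={ -1, -3/4, -5/8, -9/16, -143/256, -285/512, -569/1024 } R={ -1137/2048, -71/128, -35/64, -17/32, -1/2, 0 } gives -2275/4096
step 14: add Red to get RBRBBBRRRBBBRR; options L={ -1, -3/4, -5/8, -9/16, -143/256, -285/512, -569/1024 } R={ -2275/4096, -1137/2048, -71/128, -35/64, -17/32, -1/2, 0 } gives -4551/8192
step 15: add Blue to get RBRBBBRRRBBBRRB; options L={ -1, -3/4, -5/8, -9/16, -143/256, -285/512, -569/1024, -4551/8192 } R={ -2275/4096, -1137/2048, -71/128, -35/64, -17/32, -1/2, 0 } gives -9101/16384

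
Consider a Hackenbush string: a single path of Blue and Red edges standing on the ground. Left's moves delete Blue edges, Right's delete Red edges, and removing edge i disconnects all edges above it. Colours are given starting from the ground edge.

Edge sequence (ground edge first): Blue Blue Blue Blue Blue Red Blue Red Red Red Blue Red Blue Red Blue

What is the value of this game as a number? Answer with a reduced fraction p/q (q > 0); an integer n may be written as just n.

4651/1024

value(B) = { 0 | none } -> 1
value(BB) = { 0,1 | none } -> 2
value(BBB) = { 0,1,2 | none } -> 3
value(BBBB) = { 0,1,2,3 | none } -> 4
value(BBBBB) = { 0,1,2,3,4 | none } -> 5
value(BBBBBR) = { 0,1,2,3,4 | 5 } -> 9/2
value(BBBBBRB) = { 0,1,2,3,4,9/2 | 5 } -> 19/4
value(BBBBBRBR) = { 0,1,2,3,4,9/2 | 19/4,5 } -> 37/8
value(BBBBBRBRR) = { 0,1,2,3,4,9/2 | 37/8,19/4,5 } -> 73/16
value(BBBBBRBRRR) = { 0,1,2,3,4,9/2 | 73/16,37/8,19/4,5 } -> 145/32
value(BBBBBRBRRRB) = { 0,1,2,3,4,9/2,145/32 | 73/16,37/8,19/4,5 } -> 291/64
value(BBBBBRBRRRBR) = { 0,1,2,3,4,9/2,145/32 | 291/64,73/16,37/8,19/4,5 } -> 581/128
value(BBBBBRBRRRBRB) = { 0,1,2,3,4,9/2,145/32,581/128 | 291/64,73/16,37/8,19/4,5 } -> 1163/256
value(BBBBBRBRRRBRBR) = { 0,1,2,3,4,9/2,145/32,581/128 | 1163/256,291/64,73/16,37/8,19/4,5 } -> 2325/512
value(BBBBBRBRRRBRBRB) = { 0,1,2,3,4,9/2,145/32,581/128,2325/512 | 1163/256,291/64,73/16,37/8,19/4,5 } -> 4651/1024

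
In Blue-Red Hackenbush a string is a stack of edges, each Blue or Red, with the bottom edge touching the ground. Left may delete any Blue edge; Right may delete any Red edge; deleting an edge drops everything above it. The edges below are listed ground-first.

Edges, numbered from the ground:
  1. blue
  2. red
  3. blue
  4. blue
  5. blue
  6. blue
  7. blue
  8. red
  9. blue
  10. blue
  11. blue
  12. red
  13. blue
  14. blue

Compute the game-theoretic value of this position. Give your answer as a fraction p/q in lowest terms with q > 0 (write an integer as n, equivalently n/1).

v(b) = { 0 | — } -> 1
v(br) = { 0 | 1 } -> 1/2
v(brb) = { 0 1/2 | 1 } -> 3/4
v(brbb) = { 0 1/2 3/4 | 1 } -> 7/8
v(brbbb) = { 0 1/2 3/4 7/8 | 1 } -> 15/16
v(brbbbb) = { 0 1/2 3/4 7/8 15/16 | 1 } -> 31/32
v(brbbbbb) = { 0 1/2 3/4 7/8 15/16 31/32 | 1 } -> 63/64
v(brbbbbbr) = { 0 1/2 3/4 7/8 15/16 31/32 | 63/64 1 } -> 125/128
v(brbbbbbrb) = { 0 1/2 3/4 7/8 15/16 31/32 125/128 | 63/64 1 } -> 251/256
v(brbbbbbrbb) = { 0 1/2 3/4 7/8 15/16 31/32 125/128 251/256 | 63/64 1 } -> 503/512
v(brbbbbbrbbb) = { 0 1/2 3/4 7/8 15/16 31/32 125/128 251/256 503/512 | 63/64 1 } -> 1007/1024
v(brbbbbbrbbbr) = { 0 1/2 3/4 7/8 15/16 31/32 125/128 251/256 503/512 | 1007/1024 63/64 1 } -> 2013/2048
v(brbbbbbrbbbrb) = { 0 1/2 3/4 7/8 15/16 31/32 125/128 251/256 503/512 2013/2048 | 1007/1024 63/64 1 } -> 4027/4096
v(brbbbbbrbbbrbb) = { 0 1/2 3/4 7/8 15/16 31/32 125/128 251/256 503/512 2013/2048 4027/4096 | 1007/1024 63/64 1 } -> 8055/8192

8055/8192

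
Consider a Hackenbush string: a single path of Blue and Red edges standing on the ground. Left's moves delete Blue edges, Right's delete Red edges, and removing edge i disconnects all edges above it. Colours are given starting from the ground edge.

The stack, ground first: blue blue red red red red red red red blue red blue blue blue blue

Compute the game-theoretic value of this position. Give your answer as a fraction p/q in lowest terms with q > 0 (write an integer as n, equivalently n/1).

8287/8192

v_1 [b]  L=[0]  R=[—]  — 1
v_2 [bb]  L=[0, 1]  R=[—]  — 2
v_3 [bbr]  L=[0, 1]  R=[2]  — 3/2
v_4 [bbrr]  L=[0, 1]  R=[3/2, 2]  — 5/4
v_5 [bbrrr]  L=[0, 1]  R=[5/4, 3/2, 2]  — 9/8
v_6 [bbrrrr]  L=[0, 1]  R=[9/8, 5/4, 3/2, 2]  — 17/16
v_7 [bbrrrrr]  L=[0, 1]  R=[17/16, 9/8, 5/4, 3/2, 2]  — 33/32
v_8 [bbrrrrrr]  L=[0, 1]  R=[33/32, 17/16, 9/8, 5/4, 3/2, 2]  — 65/64
v_9 [bbrrrrrrr]  L=[0, 1]  R=[65/64, 33/32, 17/16, 9/8, 5/4, 3/2, 2]  — 129/128
v_10 [bbrrrrrrrb]  L=[0, 1, 129/128]  R=[65/64, 33/32, 17/16, 9/8, 5/4, 3/2, 2]  — 259/256
v_11 [bbrrrrrrrbr]  L=[0, 1, 129/128]  R=[259/256, 65/64, 33/32, 17/16, 9/8, 5/4, 3/2, 2]  — 517/512
v_12 [bbrrrrrrrbrb]  L=[0, 1, 129/128, 517/512]  R=[259/256, 65/64, 33/32, 17/16, 9/8, 5/4, 3/2, 2]  — 1035/1024
v_13 [bbrrrrrrrbrbb]  L=[0, 1, 129/128, 517/512, 1035/1024]  R=[259/256, 65/64, 33/32, 17/16, 9/8, 5/4, 3/2, 2]  — 2071/2048
v_14 [bbrrrrrrrbrbbb]  L=[0, 1, 129/128, 517/512, 1035/1024, 2071/2048]  R=[259/256, 65/64, 33/32, 17/16, 9/8, 5/4, 3/2, 2]  — 4143/4096
v_15 [bbrrrrrrrbrbbbb]  L=[0, 1, 129/128, 517/512, 1035/1024, 2071/2048, 4143/4096]  R=[259/256, 65/64, 33/32, 17/16, 9/8, 5/4, 3/2, 2]  — 8287/8192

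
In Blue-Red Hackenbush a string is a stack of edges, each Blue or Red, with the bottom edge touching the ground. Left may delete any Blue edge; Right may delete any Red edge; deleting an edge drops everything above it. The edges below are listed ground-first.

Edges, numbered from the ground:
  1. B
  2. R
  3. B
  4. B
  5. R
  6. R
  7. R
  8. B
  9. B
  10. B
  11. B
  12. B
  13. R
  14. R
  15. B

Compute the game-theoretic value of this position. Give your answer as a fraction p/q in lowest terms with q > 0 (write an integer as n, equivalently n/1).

edge 1 of 15 (B): { 0 | none } = 1
edge 2 of 15 (R): { 0 | 1 } = 1/2
edge 3 of 15 (B): { 0, 1/2 | 1 } = 3/4
edge 4 of 15 (B): { 0, 1/2, 3/4 | 1 } = 7/8
edge 5 of 15 (R): { 0, 1/2, 3/4 | 7/8, 1 } = 13/16
edge 6 of 15 (R): { 0, 1/2, 3/4 | 13/16, 7/8, 1 } = 25/32
edge 7 of 15 (R): { 0, 1/2, 3/4 | 25/32, 13/16, 7/8, 1 } = 49/64
edge 8 of 15 (B): { 0, 1/2, 3/4, 49/64 | 25/32, 13/16, 7/8, 1 } = 99/128
edge 9 of 15 (B): { 0, 1/2, 3/4, 49/64, 99/128 | 25/32, 13/16, 7/8, 1 } = 199/256
edge 10 of 15 (B): { 0, 1/2, 3/4, 49/64, 99/128, 199/256 | 25/32, 13/16, 7/8, 1 } = 399/512
edge 11 of 15 (B): { 0, 1/2, 3/4, 49/64, 99/128, 199/256, 399/512 | 25/32, 13/16, 7/8, 1 } = 799/1024
edge 12 of 15 (B): { 0, 1/2, 3/4, 49/64, 99/128, 199/256, 399/512, 799/1024 | 25/32, 13/16, 7/8, 1 } = 1599/2048
edge 13 of 15 (R): { 0, 1/2, 3/4, 49/64, 99/128, 199/256, 399/512, 799/1024 | 1599/2048, 25/32, 13/16, 7/8, 1 } = 3197/4096
edge 14 of 15 (R): { 0, 1/2, 3/4, 49/64, 99/128, 199/256, 399/512, 799/1024 | 3197/4096, 1599/2048, 25/32, 13/16, 7/8, 1 } = 6393/8192
edge 15 of 15 (B): { 0, 1/2, 3/4, 49/64, 99/128, 199/256, 399/512, 799/1024, 6393/8192 | 3197/4096, 1599/2048, 25/32, 13/16, 7/8, 1 } = 12787/16384

12787/16384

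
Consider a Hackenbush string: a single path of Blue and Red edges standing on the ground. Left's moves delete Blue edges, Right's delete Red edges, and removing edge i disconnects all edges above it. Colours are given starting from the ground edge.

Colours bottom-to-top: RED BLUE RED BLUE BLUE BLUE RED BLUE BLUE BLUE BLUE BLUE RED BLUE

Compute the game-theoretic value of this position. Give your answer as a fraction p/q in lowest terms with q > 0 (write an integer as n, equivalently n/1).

step 1: add RED to get R; options L={ ∅ } R={ 0 } ⇒ -1
step 2: add BLUE to get RB; options L={ -1 } R={ 0 } ⇒ -1/2
step 3: add RED to get RBR; options L={ -1 } R={ -1/2 0 } ⇒ -3/4
step 4: add BLUE to get RBRB; options L={ -1 -3/4 } R={ -1/2 0 } ⇒ -5/8
step 5: add BLUE to get RBRBB; options L={ -1 -3/4 -5/8 } R={ -1/2 0 } ⇒ -9/16
step 6: add BLUE to get RBRBBB; options L={ -1 -3/4 -5/8 -9/16 } R={ -1/2 0 } ⇒ -17/32
step 7: add RED to get RBRBBBR; options L={ -1 -3/4 -5/8 -9/16 } R={ -17/32 -1/2 0 } ⇒ -35/64
step 8: add BLUE to get RBRBBBRB; options L={ -1 -3/4 -5/8 -9/16 -35/64 } R={ -17/32 -1/2 0 } ⇒ -69/128
step 9: add BLUE to get RBRBBBRBB; options L={ -1 -3/4 -5/8 -9/16 -35/64 -69/128 } R={ -17/32 -1/2 0 } ⇒ -137/256
step 10: add BLUE to get RBRBBBRBBB; options L={ -1 -3/4 -5/8 -9/16 -35/64 -69/128 -137/256 } R={ -17/32 -1/2 0 } ⇒ -273/512
step 11: add BLUE to get RBRBBBRBBBB; options L={ -1 -3/4 -5/8 -9/16 -35/64 -69/128 -137/256 -273/512 } R={ -17/32 -1/2 0 } ⇒ -545/1024
step 12: add BLUE to get RBRBBBRBBBBB; options L={ -1 -3/4 -5/8 -9/16 -35/64 -69/128 -137/256 -273/512 -545/1024 } R={ -17/32 -1/2 0 } ⇒ -1089/2048
step 13: add RED to get RBRBBBRBBBBBR; options L={ -1 -3/4 -5/8 -9/16 -35/64 -69/128 -137/256 -273/512 -545/1024 } R={ -1089/2048 -17/32 -1/2 0 } ⇒ -2179/4096
step 14: add BLUE to get RBRBBBRBBBBBRB; options L={ -1 -3/4 -5/8 -9/16 -35/64 -69/128 -137/256 -273/512 -545/1024 -2179/4096 } R={ -1089/2048 -17/32 -1/2 0 } ⇒ -4357/8192

-4357/8192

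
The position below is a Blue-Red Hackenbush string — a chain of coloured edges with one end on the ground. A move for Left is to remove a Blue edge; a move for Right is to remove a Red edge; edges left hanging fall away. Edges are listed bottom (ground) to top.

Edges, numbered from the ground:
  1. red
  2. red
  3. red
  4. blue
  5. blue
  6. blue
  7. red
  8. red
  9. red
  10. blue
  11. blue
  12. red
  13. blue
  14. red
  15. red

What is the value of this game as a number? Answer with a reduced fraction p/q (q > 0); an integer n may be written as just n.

Build val(s[:k]) for k = 1..15, string s = red red red blue blue blue red red red blue blue red blue red red.
edge 1 of 15 (red): { · | 0 } — -1
edge 2 of 15 (red): { · | -1; 0 } — -2
edge 3 of 15 (red): { · | -2; -1; 0 } — -3
edge 4 of 15 (blue): { -3 | -2; -1; 0 } — -5/2
edge 5 of 15 (blue): { -3; -5/2 | -2; -1; 0 } — -9/4
edge 6 of 15 (blue): { -3; -5/2; -9/4 | -2; -1; 0 } — -17/8
edge 7 of 15 (red): { -3; -5/2; -9/4 | -17/8; -2; -1; 0 } — -35/16
edge 8 of 15 (red): { -3; -5/2; -9/4 | -35/16; -17/8; -2; -1; 0 } — -71/32
edge 9 of 15 (red): { -3; -5/2; -9/4 | -71/32; -35/16; -17/8; -2; -1; 0 } — -143/64
edge 10 of 15 (blue): { -3; -5/2; -9/4; -143/64 | -71/32; -35/16; -17/8; -2; -1; 0 } — -285/128
edge 11 of 15 (blue): { -3; -5/2; -9/4; -143/64; -285/128 | -71/32; -35/16; -17/8; -2; -1; 0 } — -569/256
edge 12 of 15 (red): { -3; -5/2; -9/4; -143/64; -285/128 | -569/256; -71/32; -35/16; -17/8; -2; -1; 0 } — -1139/512
edge 13 of 15 (blue): { -3; -5/2; -9/4; -143/64; -285/128; -1139/512 | -569/256; -71/32; -35/16; -17/8; -2; -1; 0 } — -2277/1024
edge 14 of 15 (red): { -3; -5/2; -9/4; -143/64; -285/128; -1139/512 | -2277/1024; -569/256; -71/32; -35/16; -17/8; -2; -1; 0 } — -4555/2048
edge 15 of 15 (red): { -3; -5/2; -9/4; -143/64; -285/128; -1139/512 | -4555/2048; -2277/1024; -569/256; -71/32; -35/16; -17/8; -2; -1; 0 } — -9111/4096

-9111/4096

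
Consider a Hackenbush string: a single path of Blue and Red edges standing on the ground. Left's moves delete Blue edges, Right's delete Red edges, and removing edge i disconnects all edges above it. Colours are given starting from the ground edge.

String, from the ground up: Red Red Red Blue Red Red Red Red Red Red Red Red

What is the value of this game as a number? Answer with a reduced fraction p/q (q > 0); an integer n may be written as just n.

Build value(s[:k]) for k = 1..12, string s = Red Red Red Blue Red Red Red Red Red Red Red Red.
R: Left { ∅ }, Right { 0 } = simplest -1
RR: Left { ∅ }, Right { -1, 0 } = simplest -2
RRR: Left { ∅ }, Right { -2, -1, 0 } = simplest -3
RRRB: Left { -3 }, Right { -2, -1, 0 } = simplest -5/2
RRRBR: Left { -3 }, Right { -5/2, -2, -1, 0 } = simplest -11/4
RRRBRR: Left { -3 }, Right { -11/4, -5/2, -2, -1, 0 } = simplest -23/8
RRRBRRR: Left { -3 }, Right { -23/8, -11/4, -5/2, -2, -1, 0 } = simplest -47/16
RRRBRRRR: Left { -3 }, Right { -47/16, -23/8, -11/4, -5/2, -2, -1, 0 } = simplest -95/32
RRRBRRRRR: Left { -3 }, Right { -95/32, -47/16, -23/8, -11/4, -5/2, -2, -1, 0 } = simplest -191/64
RRRBRRRRRR: Left { -3 }, Right { -191/64, -95/32, -47/16, -23/8, -11/4, -5/2, -2, -1, 0 } = simplest -383/128
RRRBRRRRRRR: Left { -3 }, Right { -383/128, -191/64, -95/32, -47/16, -23/8, -11/4, -5/2, -2, -1, 0 } = simplest -767/256
RRRBRRRRRRRR: Left { -3 }, Right { -767/256, -383/128, -191/64, -95/32, -47/16, -23/8, -11/4, -5/2, -2, -1, 0 } = simplest -1535/512

-1535/512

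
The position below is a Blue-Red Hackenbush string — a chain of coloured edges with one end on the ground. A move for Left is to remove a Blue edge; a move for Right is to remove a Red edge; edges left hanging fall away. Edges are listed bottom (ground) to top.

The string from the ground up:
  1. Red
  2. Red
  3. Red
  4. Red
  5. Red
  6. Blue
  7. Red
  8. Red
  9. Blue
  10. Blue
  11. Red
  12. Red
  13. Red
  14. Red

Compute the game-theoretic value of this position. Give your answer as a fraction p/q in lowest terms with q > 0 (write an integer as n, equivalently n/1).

g_1 [R]  L=[]  R=[0]  gives -1
g_2 [RR]  L=[]  R=[-1,0]  gives -2
g_3 [RRR]  L=[]  R=[-2,-1,0]  gives -3
g_4 [RRRR]  L=[]  R=[-3,-2,-1,0]  gives -4
g_5 [RRRRR]  L=[]  R=[-4,-3,-2,-1,0]  gives -5
g_6 [RRRRRB]  L=[-5]  R=[-4,-3,-2,-1,0]  gives -9/2
g_7 [RRRRRBR]  L=[-5]  R=[-9/2,-4,-3,-2,-1,0]  gives -19/4
g_8 [RRRRRBRR]  L=[-5]  R=[-19/4,-9/2,-4,-3,-2,-1,0]  gives -39/8
g_9 [RRRRRBRRB]  L=[-5,-39/8]  R=[-19/4,-9/2,-4,-3,-2,-1,0]  gives -77/16
g_10 [RRRRRBRRBB]  L=[-5,-39/8,-77/16]  R=[-19/4,-9/2,-4,-3,-2,-1,0]  gives -153/32
g_11 [RRRRRBRRBBR]  L=[-5,-39/8,-77/16]  R=[-153/32,-19/4,-9/2,-4,-3,-2,-1,0]  gives -307/64
g_12 [RRRRRBRRBBRR]  L=[-5,-39/8,-77/16]  R=[-307/64,-153/32,-19/4,-9/2,-4,-3,-2,-1,0]  gives -615/128
g_13 [RRRRRBRRBBRRR]  L=[-5,-39/8,-77/16]  R=[-615/128,-307/64,-153/32,-19/4,-9/2,-4,-3,-2,-1,0]  gives -1231/256
g_14 [RRRRRBRRBBRRRR]  L=[-5,-39/8,-77/16]  R=[-1231/256,-615/128,-307/64,-153/32,-19/4,-9/2,-4,-3,-2,-1,0]  gives -2463/512

-2463/512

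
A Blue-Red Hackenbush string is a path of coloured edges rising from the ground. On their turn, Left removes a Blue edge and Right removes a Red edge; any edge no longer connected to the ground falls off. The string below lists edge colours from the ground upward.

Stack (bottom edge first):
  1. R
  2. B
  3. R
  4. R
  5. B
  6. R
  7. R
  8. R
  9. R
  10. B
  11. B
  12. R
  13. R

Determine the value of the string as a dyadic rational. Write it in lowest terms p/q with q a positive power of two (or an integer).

-3559/4096

G(R) = { ∅ | 0 } → -1
G(RB) = { -1 | 0 } → -1/2
G(RBR) = { -1 | -1/2, 0 } → -3/4
G(RBRR) = { -1 | -3/4, -1/2, 0 } → -7/8
G(RBRRB) = { -1, -7/8 | -3/4, -1/2, 0 } → -13/16
G(RBRRBR) = { -1, -7/8 | -13/16, -3/4, -1/2, 0 } → -27/32
G(RBRRBRR) = { -1, -7/8 | -27/32, -13/16, -3/4, -1/2, 0 } → -55/64
G(RBRRBRRR) = { -1, -7/8 | -55/64, -27/32, -13/16, -3/4, -1/2, 0 } → -111/128
G(RBRRBRRRR) = { -1, -7/8 | -111/128, -55/64, -27/32, -13/16, -3/4, -1/2, 0 } → -223/256
G(RBRRBRRRRB) = { -1, -7/8, -223/256 | -111/128, -55/64, -27/32, -13/16, -3/4, -1/2, 0 } → -445/512
G(RBRRBRRRRBB) = { -1, -7/8, -223/256, -445/512 | -111/128, -55/64, -27/32, -13/16, -3/4, -1/2, 0 } → -889/1024
G(RBRRBRRRRBBR) = { -1, -7/8, -223/256, -445/512 | -889/1024, -111/128, -55/64, -27/32, -13/16, -3/4, -1/2, 0 } → -1779/2048
G(RBRRBRRRRBBRR) = { -1, -7/8, -223/256, -445/512 | -1779/2048, -889/1024, -111/128, -55/64, -27/32, -13/16, -3/4, -1/2, 0 } → -3559/4096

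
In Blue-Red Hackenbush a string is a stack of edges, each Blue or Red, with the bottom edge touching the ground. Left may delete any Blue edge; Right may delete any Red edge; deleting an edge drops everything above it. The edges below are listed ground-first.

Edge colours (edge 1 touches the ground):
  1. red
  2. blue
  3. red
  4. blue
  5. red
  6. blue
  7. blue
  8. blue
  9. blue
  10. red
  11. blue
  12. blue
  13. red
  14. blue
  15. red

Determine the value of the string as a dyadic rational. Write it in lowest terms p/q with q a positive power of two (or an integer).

-10315/16384

value(r) = { none | 0 } — -1
value(rb) = { -1 | 0 } — -1/2
value(rbr) = { -1 | -1/2, 0 } — -3/4
value(rbrb) = { -1, -3/4 | -1/2, 0 } — -5/8
value(rbrbr) = { -1, -3/4 | -5/8, -1/2, 0 } — -11/16
value(rbrbrb) = { -1, -3/4, -11/16 | -5/8, -1/2, 0 } — -21/32
value(rbrbrbb) = { -1, -3/4, -11/16, -21/32 | -5/8, -1/2, 0 } — -41/64
value(rbrbrbbb) = { -1, -3/4, -11/16, -21/32, -41/64 | -5/8, -1/2, 0 } — -81/128
value(rbrbrbbbb) = { -1, -3/4, -11/16, -21/32, -41/64, -81/128 | -5/8, -1/2, 0 } — -161/256
value(rbrbrbbbbr) = { -1, -3/4, -11/16, -21/32, -41/64, -81/128 | -161/256, -5/8, -1/2, 0 } — -323/512
value(rbrbrbbbbrb) = { -1, -3/4, -11/16, -21/32, -41/64, -81/128, -323/512 | -161/256, -5/8, -1/2, 0 } — -645/1024
value(rbrbrbbbbrbb) = { -1, -3/4, -11/16, -21/32, -41/64, -81/128, -323/512, -645/1024 | -161/256, -5/8, -1/2, 0 } — -1289/2048
value(rbrbrbbbbrbbr) = { -1, -3/4, -11/16, -21/32, -41/64, -81/128, -323/512, -645/1024 | -1289/2048, -161/256, -5/8, -1/2, 0 } — -2579/4096
value(rbrbrbbbbrbbrb) = { -1, -3/4, -11/16, -21/32, -41/64, -81/128, -323/512, -645/1024, -2579/4096 | -1289/2048, -161/256, -5/8, -1/2, 0 } — -5157/8192
value(rbrbrbbbbrbbrbr) = { -1, -3/4, -11/16, -21/32, -41/64, -81/128, -323/512, -645/1024, -2579/4096 | -5157/8192, -1289/2048, -161/256, -5/8, -1/2, 0 } — -10315/16384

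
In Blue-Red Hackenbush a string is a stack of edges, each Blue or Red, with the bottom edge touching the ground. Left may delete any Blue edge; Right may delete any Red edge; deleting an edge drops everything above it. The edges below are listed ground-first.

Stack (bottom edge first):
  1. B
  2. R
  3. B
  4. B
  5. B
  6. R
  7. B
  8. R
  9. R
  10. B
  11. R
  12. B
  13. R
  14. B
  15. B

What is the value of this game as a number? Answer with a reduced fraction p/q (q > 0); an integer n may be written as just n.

14935/16384

edge 1 of 15 (B): { 0 | · } gives 1
edge 2 of 15 (R): { 0 | 1 } gives 1/2
edge 3 of 15 (B): { 0, 1/2 | 1 } gives 3/4
edge 4 of 15 (B): { 0, 1/2, 3/4 | 1 } gives 7/8
edge 5 of 15 (B): { 0, 1/2, 3/4, 7/8 | 1 } gives 15/16
edge 6 of 15 (R): { 0, 1/2, 3/4, 7/8 | 15/16, 1 } gives 29/32
edge 7 of 15 (B): { 0, 1/2, 3/4, 7/8, 29/32 | 15/16, 1 } gives 59/64
edge 8 of 15 (R): { 0, 1/2, 3/4, 7/8, 29/32 | 59/64, 15/16, 1 } gives 117/128
edge 9 of 15 (R): { 0, 1/2, 3/4, 7/8, 29/32 | 117/128, 59/64, 15/16, 1 } gives 233/256
edge 10 of 15 (B): { 0, 1/2, 3/4, 7/8, 29/32, 233/256 | 117/128, 59/64, 15/16, 1 } gives 467/512
edge 11 of 15 (R): { 0, 1/2, 3/4, 7/8, 29/32, 233/256 | 467/512, 117/128, 59/64, 15/16, 1 } gives 933/1024
edge 12 of 15 (B): { 0, 1/2, 3/4, 7/8, 29/32, 233/256, 933/1024 | 467/512, 117/128, 59/64, 15/16, 1 } gives 1867/2048
edge 13 of 15 (R): { 0, 1/2, 3/4, 7/8, 29/32, 233/256, 933/1024 | 1867/2048, 467/512, 117/128, 59/64, 15/16, 1 } gives 3733/4096
edge 14 of 15 (B): { 0, 1/2, 3/4, 7/8, 29/32, 233/256, 933/1024, 3733/4096 | 1867/2048, 467/512, 117/128, 59/64, 15/16, 1 } gives 7467/8192
edge 15 of 15 (B): { 0, 1/2, 3/4, 7/8, 29/32, 233/256, 933/1024, 3733/4096, 7467/8192 | 1867/2048, 467/512, 117/128, 59/64, 15/16, 1 } gives 14935/16384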